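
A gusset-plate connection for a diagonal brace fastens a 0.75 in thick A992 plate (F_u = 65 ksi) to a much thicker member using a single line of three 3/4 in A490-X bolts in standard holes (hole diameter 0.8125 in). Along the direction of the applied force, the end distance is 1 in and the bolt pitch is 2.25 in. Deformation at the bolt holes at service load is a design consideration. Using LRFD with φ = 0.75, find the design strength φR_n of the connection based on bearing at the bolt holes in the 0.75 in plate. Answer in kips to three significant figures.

152 kips

Per bolt r_n = 1.2 l_c t F_u ≤ 2.4 d t F_u; upper limit = 2.4 × 0.75 × 0.75 × 65 = 87.75 kips.
Edge bolt: l_c = 1 − 0.8125/2 = 0.5938 in → 1.2 × 0.5938 × 0.75 × 65 = 34.73 → r_n = 34.73 kips.
Interior bolts: l_c = 2.25 − 0.8125 = 1.438 in → 1.2 × 1.438 × 0.75 × 65 = 84.09 → r_n = 84.09 kips.
R_n = 1 × 34.73 + 2 × 84.09 = 202.9 kips.
Design strength φR_n = 0.75 × 202.9 = 152 kips.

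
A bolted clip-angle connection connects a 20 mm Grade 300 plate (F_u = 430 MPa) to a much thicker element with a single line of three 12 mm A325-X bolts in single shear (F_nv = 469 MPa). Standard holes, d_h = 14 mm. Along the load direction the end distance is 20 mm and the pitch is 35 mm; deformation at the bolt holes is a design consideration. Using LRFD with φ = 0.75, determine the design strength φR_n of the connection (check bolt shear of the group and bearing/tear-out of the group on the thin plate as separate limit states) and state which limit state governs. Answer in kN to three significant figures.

Bolt shear: A_b = π·12²/4 = 113.1 mm²; R_n = 469 × 113.1 × 3 × 1 / 1000 = 159.1 kN → 0.75 × 159.1 = 119 kN.
Bearing (1.2 l_c t F_u ≤ 2.4 d t F_u): upper limit = 2.4·12·20·430 / 1000 = 247.7 kN.
  Edge l_c = 20 − 14/2 = 13 → r_n = 134.2 kN; interior l_c = 35 − 14 = 21 → r_n = 216.7 kN.
  R_n,bearing = 1·134.2 + 2·216.7 = 567.6 kN → 0.75 × 567.6 = 426 kN.
Bolt shear governs: 119 kN.

119 kN (bolt shear governs)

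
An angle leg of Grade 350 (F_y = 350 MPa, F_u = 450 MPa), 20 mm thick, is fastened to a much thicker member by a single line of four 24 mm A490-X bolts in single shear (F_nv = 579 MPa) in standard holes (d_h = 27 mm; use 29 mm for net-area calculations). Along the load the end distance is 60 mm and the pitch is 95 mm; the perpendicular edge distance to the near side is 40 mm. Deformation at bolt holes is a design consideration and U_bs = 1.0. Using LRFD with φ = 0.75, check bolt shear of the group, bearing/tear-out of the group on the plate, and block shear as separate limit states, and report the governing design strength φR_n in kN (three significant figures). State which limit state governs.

786 kN (bolt shear governs)

Bolt shear: A_b = π·24²/4 = 452.4 mm²; R_n = 579 × 452.4 × 4 × 1 / 1000 = 1048 kN → 0.75 × 1048 = 786 kN.
Bearing: edge l_c = 46.5, r_n = 502.2 kN; interior l_c = 68, r_n = 518.4 kN; R_n = 502.2 + 3·518.4 = 2057 kN → 1540 kN.
Block shear: A_gv = 6900, A_nv = 4870, A_nt = 510 mm²; R_n = min(0.6F_uA_nv, 0.6F_yA_gv) + U_bs·F_u·A_nt = 1544 kN → 1160 kN.
Bolt shear governs: 786 kN.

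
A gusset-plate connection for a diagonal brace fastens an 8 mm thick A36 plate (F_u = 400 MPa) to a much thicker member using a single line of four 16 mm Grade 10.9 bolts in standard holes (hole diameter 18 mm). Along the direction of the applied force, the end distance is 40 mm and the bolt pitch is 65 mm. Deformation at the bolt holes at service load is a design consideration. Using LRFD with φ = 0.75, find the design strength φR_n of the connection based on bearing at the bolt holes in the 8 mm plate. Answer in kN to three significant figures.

Per bolt r_n = 1.2 l_c t F_u ≤ 2.4 d t F_u; upper limit = 2.4 × 16 × 8 × 400 / 1000 = 122.9 kN.
Edge bolt: l_c = 40 − 18/2 = 31 mm → 1.2 × 31 × 8 × 400 / 1000 = 119 → r_n = 119 kN.
Interior bolts: l_c = 65 − 18 = 47 mm → 1.2 × 47 × 8 × 400 / 1000 = 180.5 → r_n = 122.9 kN.
R_n = 1 × 119 + 3 × 122.9 = 487.7 kN.
Design strength φR_n = 0.75 × 487.7 = 366 kN.

366 kN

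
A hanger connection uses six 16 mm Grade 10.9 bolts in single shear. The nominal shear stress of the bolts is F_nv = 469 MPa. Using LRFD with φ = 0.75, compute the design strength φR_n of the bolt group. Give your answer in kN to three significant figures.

424 kN

A_b = π × 16² / 4 = 201.1 mm².
R_n = F_nv · A_b · n · n_s = 469 × 201.1 × 6 × 1 / 1000 = 565.8 kN.
Design strength φR_n = 0.75 × 565.8 = 424 kN.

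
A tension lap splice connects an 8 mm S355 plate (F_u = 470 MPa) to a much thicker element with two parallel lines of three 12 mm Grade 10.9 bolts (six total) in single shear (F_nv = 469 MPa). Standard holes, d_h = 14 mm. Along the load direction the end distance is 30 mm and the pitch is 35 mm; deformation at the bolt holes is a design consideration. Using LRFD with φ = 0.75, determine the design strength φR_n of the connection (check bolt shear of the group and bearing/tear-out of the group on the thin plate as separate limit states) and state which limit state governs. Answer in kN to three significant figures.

Bolt shear: A_b = π·12²/4 = 113.1 mm²; R_n = 469 × 113.1 × 6 × 1 / 1000 = 318.3 kN → 0.75 × 318.3 = 239 kN.
Bearing (1.2 l_c t F_u ≤ 2.4 d t F_u): upper limit = 2.4·12·8·470 / 1000 = 108.3 kN.
  Edge l_c = 30 − 14/2 = 23 → r_n = 103.8 kN; interior l_c = 35 − 14 = 21 → r_n = 94.75 kN.
  R_n,bearing = 2·103.8 + 4·94.75 = 586.6 kN → 0.75 × 586.6 = 440 kN.
Bolt shear governs: 239 kN.

239 kN (bolt shear governs)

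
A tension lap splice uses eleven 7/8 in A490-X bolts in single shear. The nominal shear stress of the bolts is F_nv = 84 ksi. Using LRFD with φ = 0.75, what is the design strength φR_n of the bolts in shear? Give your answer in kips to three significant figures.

417 kips

A_b = π × 0.875² / 4 = 0.6013 in².
R_n = F_nv · A_b · n · n_s = 84 × 0.6013 × 11 × 1 = 555.6 kips.
Design strength φR_n = 0.75 × 555.6 = 417 kips.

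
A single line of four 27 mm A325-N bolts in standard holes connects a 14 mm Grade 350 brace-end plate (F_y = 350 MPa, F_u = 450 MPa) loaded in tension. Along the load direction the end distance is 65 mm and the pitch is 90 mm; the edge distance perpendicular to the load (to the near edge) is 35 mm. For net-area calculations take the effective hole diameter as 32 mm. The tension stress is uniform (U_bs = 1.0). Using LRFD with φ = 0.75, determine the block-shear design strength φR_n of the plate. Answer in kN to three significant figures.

722 kN

Shear plane L_v = 65 + 3·90 = 335 mm; A_gv = 335 × 14 = 4690 mm².
A_nv = (335 − 3.5·32) × 14 = 3122 mm².
A_nt = (35 − 0.5·32) × 14 = 266 mm².
0.6 F_u A_nv = 842.9 kN; 0.6 F_y A_gv = 984.9 kN → shear rupture governs the shear term.
R_n = 842.9 + 1.0 × 450 × 266 / 1000 = 962.6 kN.
Design strength φR_n = 0.75 × 962.6 = 722 kN.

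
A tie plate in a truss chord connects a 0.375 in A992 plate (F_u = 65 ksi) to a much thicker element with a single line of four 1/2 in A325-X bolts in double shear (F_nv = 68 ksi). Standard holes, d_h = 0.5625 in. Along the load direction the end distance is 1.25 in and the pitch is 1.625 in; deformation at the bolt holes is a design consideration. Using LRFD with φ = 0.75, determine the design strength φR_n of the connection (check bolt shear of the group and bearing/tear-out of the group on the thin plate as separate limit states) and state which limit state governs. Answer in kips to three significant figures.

80.1 kips (bolt shear governs)

Bolt shear: A_b = π·0.5²/4 = 0.1963 in²; R_n = 68 × 0.1963 × 4 × 2 = 106.8 kips → 0.75 × 106.8 = 80.1 kips.
Bearing (1.2 l_c t F_u ≤ 2.4 d t F_u): upper limit = 2.4·0.5·0.375·65 = 29.25 kips.
  Edge l_c = 1.25 − 0.5625/2 = 0.9688 → r_n = 28.34 kips; interior l_c = 1.625 − 0.5625 = 1.062 → r_n = 29.25 kips.
  R_n,bearing = 1·28.34 + 3·29.25 = 116.1 kips → 0.75 × 116.1 = 87.1 kips.
Bolt shear governs: 80.1 kips.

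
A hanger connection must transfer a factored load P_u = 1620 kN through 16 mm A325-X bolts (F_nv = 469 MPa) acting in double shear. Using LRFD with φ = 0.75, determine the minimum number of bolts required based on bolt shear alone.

12 bolts

A_b = π·16²/4 = 201.1 mm².
Per-bolt design strength φR_n = 0.75 × 469 × 201.1 × 2 / 1000 = 141.4 kN.
n ≥ 1620 / 141.4 = 11.45 → use 12 bolts.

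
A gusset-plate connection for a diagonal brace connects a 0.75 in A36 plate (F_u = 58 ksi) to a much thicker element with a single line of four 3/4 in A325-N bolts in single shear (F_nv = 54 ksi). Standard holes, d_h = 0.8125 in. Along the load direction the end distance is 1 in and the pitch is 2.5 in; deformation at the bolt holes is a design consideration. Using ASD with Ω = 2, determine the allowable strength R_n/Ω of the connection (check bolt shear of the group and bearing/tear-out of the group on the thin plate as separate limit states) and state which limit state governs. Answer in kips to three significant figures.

47.7 kips (bolt shear governs)

Bolt shear: A_b = π·0.75²/4 = 0.4418 in²; R_n = 54 × 0.4418 × 4 × 1 = 95.43 kips → 95.43 / 2 = 47.7 kips.
Bearing (1.2 l_c t F_u ≤ 2.4 d t F_u): upper limit = 2.4·0.75·0.75·58 = 78.3 kips.
  Edge l_c = 1 − 0.8125/2 = 0.5938 → r_n = 30.99 kips; interior l_c = 2.5 − 0.8125 = 1.688 → r_n = 78.3 kips.
  R_n,bearing = 1·30.99 + 3·78.3 = 265.9 kips → 265.9 / 2 = 133 kips.
Bolt shear governs: 47.7 kips.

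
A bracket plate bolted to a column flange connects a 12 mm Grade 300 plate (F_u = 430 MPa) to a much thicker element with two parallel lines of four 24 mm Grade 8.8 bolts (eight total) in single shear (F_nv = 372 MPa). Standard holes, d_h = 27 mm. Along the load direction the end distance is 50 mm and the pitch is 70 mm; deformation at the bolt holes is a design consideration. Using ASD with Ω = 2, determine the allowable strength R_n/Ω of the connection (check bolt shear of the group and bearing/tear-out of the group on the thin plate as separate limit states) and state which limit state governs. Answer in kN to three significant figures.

Bolt shear: A_b = π·24²/4 = 452.4 mm²; R_n = 372 × 452.4 × 8 × 1 / 1000 = 1346 kN → 1346 / 2 = 673 kN.
Bearing (1.2 l_c t F_u ≤ 2.4 d t F_u): upper limit = 2.4·24·12·430 / 1000 = 297.2 kN.
  Edge l_c = 50 − 27/2 = 36.5 → r_n = 226 kN; interior l_c = 70 − 27 = 43 → r_n = 266.3 kN.
  R_n,bearing = 2·226 + 6·266.3 = 2050 kN → 2050 / 2 = 1020 kN.
Bolt shear governs: 673 kN.

673 kN (bolt shear governs)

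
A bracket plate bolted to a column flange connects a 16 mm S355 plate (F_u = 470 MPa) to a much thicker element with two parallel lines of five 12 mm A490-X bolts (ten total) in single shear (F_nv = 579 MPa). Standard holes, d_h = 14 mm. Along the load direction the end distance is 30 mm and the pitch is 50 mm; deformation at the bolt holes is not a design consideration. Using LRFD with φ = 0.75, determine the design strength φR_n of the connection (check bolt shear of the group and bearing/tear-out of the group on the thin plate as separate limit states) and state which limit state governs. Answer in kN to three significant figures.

Bolt shear: A_b = π·12²/4 = 113.1 mm²; R_n = 579 × 113.1 × 10 × 1 / 1000 = 654.8 kN → 0.75 × 654.8 = 491 kN.
Bearing (1.5 l_c t F_u ≤ 3.0 d t F_u): upper limit = 3.0·12·16·470 / 1000 = 270.7 kN.
  Edge l_c = 30 − 14/2 = 23 → r_n = 259.4 kN; interior l_c = 50 − 14 = 36 → r_n = 270.7 kN.
  R_n,bearing = 2·259.4 + 8·270.7 = 2685 kN → 0.75 × 2685 = 2010 kN.
Bolt shear governs: 491 kN.

491 kN (bolt shear governs)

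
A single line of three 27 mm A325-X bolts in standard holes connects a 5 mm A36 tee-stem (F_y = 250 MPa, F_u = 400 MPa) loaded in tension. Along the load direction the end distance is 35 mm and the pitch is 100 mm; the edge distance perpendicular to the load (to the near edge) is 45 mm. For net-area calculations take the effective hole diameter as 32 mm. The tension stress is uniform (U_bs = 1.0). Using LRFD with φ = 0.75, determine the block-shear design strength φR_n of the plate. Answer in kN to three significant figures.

176 kN

Shear plane L_v = 35 + 2·100 = 235 mm; A_gv = 235 × 5 = 1175 mm².
A_nv = (235 − 2.5·32) × 5 = 775 mm².
A_nt = (45 − 0.5·32) × 5 = 145 mm².
0.6 F_u A_nv = 186 kN; 0.6 F_y A_gv = 176.2 kN → shear yielding governs the shear term.
R_n = 176.2 + 1.0 × 400 × 145 / 1000 = 234.2 kN.
Design strength φR_n = 0.75 × 234.2 = 176 kN.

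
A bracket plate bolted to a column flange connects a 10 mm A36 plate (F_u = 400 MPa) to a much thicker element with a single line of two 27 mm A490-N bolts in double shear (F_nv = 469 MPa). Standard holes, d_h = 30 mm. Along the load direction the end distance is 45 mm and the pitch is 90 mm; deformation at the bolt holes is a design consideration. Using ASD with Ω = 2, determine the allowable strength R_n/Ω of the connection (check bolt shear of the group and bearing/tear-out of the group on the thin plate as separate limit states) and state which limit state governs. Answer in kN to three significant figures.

Bolt shear: A_b = π·27²/4 = 572.6 mm²; R_n = 469 × 572.6 × 2 × 2 / 1000 = 1074 kN → 1074 / 2 = 537 kN.
Bearing (1.2 l_c t F_u ≤ 2.4 d t F_u): upper limit = 2.4·27·10·400 / 1000 = 259.2 kN.
  Edge l_c = 45 − 30/2 = 30 → r_n = 144 kN; interior l_c = 90 − 30 = 60 → r_n = 259.2 kN.
  R_n,bearing = 1·144 + 1·259.2 = 403.2 kN → 403.2 / 2 = 202 kN.
Bearing governs: 202 kN.

202 kN (bearing governs)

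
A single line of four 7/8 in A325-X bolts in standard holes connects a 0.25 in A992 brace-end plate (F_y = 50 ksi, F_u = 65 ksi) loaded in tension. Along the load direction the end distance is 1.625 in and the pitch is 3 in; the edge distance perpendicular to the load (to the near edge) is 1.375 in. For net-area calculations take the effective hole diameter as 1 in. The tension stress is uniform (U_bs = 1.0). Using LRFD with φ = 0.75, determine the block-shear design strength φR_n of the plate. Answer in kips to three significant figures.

62.8 kips

Shear plane L_v = 1.625 + 3·3 = 10.62 in; A_gv = 10.62 × 0.25 = 2.656 in².
A_nv = (10.62 − 3.5·1) × 0.25 = 1.781 in².
A_nt = (1.375 − 0.5·1) × 0.25 = 0.2188 in².
0.6 F_u A_nv = 69.47 kips; 0.6 F_y A_gv = 79.69 kips → shear rupture governs the shear term.
R_n = 69.47 + 1.0 × 65 × 0.2188 = 83.69 kips.
Design strength φR_n = 0.75 × 83.69 = 62.8 kips.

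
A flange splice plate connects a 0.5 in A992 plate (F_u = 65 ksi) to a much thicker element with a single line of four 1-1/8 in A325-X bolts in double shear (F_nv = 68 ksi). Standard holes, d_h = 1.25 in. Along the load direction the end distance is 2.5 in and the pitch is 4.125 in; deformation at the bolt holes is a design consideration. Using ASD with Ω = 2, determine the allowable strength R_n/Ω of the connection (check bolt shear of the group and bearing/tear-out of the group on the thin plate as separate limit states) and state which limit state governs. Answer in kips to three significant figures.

168 kips (bearing governs)

Bolt shear: A_b = π·1.125²/4 = 0.994 in²; R_n = 68 × 0.994 × 4 × 2 = 540.7 kips → 540.7 / 2 = 270 kips.
Bearing (1.2 l_c t F_u ≤ 2.4 d t F_u): upper limit = 2.4·1.125·0.5·65 = 87.75 kips.
  Edge l_c = 2.5 − 1.25/2 = 1.875 → r_n = 73.12 kips; interior l_c = 4.125 − 1.25 = 2.875 → r_n = 87.75 kips.
  R_n,bearing = 1·73.12 + 3·87.75 = 336.4 kips → 336.4 / 2 = 168 kips.
Bearing governs: 168 kips.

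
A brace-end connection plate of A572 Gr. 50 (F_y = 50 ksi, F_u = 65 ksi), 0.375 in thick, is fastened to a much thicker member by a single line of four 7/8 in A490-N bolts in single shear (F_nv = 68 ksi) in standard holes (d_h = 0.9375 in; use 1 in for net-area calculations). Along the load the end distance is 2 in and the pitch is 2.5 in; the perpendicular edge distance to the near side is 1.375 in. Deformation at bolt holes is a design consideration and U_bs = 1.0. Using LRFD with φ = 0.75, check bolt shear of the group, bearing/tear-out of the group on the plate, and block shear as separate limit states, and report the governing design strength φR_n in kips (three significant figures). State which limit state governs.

Bolt shear: A_b = π·0.875²/4 = 0.6013 in²; R_n = 68 × 0.6013 × 4 × 1 = 163.6 kips → 0.75 × 163.6 = 123 kips.
Bearing: edge l_c = 1.531, r_n = 44.79 kips; interior l_c = 1.562, r_n = 45.7 kips; R_n = 44.79 + 3·45.7 = 181.9 kips → 136 kips.
Block shear: A_gv = 3.562, A_nv = 2.25, A_nt = 0.3281 in²; R_n = min(0.6F_uA_nv, 0.6F_yA_gv) + U_bs·F_u·A_nt = 109.1 kips → 81.8 kips.
Block shear governs: 81.8 kips.

81.8 kips (block shear governs)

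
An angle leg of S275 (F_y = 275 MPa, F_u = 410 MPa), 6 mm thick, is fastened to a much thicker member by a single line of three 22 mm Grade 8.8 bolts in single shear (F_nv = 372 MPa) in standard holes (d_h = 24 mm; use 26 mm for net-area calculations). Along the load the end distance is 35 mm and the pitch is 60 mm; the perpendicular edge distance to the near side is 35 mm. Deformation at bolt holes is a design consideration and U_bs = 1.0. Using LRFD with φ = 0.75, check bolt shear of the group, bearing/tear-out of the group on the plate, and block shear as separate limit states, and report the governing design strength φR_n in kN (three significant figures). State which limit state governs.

Bolt shear: A_b = π·22²/4 = 380.1 mm²; R_n = 372 × 380.1 × 3 × 1 / 1000 = 424.2 kN → 0.75 × 424.2 = 318 kN.
Bearing: edge l_c = 23, r_n = 67.9 kN; interior l_c = 36, r_n = 106.3 kN; R_n = 67.9 + 2·106.3 = 280.4 kN → 210 kN.
Block shear: A_gv = 930, A_nv = 540, A_nt = 132 mm²; R_n = min(0.6F_uA_nv, 0.6F_yA_gv) + U_bs·F_u·A_nt = 187 kN → 140 kN.
Block shear governs: 140 kN.

140 kN (block shear governs)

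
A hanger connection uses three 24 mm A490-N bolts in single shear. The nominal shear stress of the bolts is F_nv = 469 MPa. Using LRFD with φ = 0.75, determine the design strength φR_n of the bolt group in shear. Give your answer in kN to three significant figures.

477 kN

A_b = π × 24² / 4 = 452.4 mm².
R_n = F_nv · A_b · n · n_s = 469 × 452.4 × 3 × 1 / 1000 = 636.5 kN.
Design strength φR_n = 0.75 × 636.5 = 477 kN.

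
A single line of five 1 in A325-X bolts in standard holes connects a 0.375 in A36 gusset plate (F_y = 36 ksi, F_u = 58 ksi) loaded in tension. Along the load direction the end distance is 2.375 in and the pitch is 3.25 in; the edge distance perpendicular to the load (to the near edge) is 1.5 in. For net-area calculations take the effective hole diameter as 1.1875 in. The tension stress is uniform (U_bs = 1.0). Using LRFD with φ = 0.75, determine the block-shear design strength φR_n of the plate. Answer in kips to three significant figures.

Shear plane L_v = 2.375 + 4·3.25 = 15.38 in; A_gv = 15.38 × 0.375 = 5.766 in².
A_nv = (15.38 − 4.5·1.1875) × 0.375 = 3.762 in².
A_nt = (1.5 − 0.5·1.1875) × 0.375 = 0.3398 in².
0.6 F_u A_nv = 130.9 kips; 0.6 F_y A_gv = 124.5 kips → shear yielding governs the shear term.
R_n = 124.5 + 1.0 × 58 × 0.3398 = 144.2 kips.
Design strength φR_n = 0.75 × 144.2 = 108 kips.

108 kips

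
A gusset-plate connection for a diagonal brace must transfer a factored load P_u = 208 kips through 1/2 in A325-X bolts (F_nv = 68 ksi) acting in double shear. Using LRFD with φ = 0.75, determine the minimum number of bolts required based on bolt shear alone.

A_b = π·0.5²/4 = 0.1963 in².
Per-bolt design strength φR_n = 0.75 × 68 × 0.1963 × 2 = 20.03 kips.
n ≥ 208 / 20.03 = 10.39 → use 11 bolts.

11 bolts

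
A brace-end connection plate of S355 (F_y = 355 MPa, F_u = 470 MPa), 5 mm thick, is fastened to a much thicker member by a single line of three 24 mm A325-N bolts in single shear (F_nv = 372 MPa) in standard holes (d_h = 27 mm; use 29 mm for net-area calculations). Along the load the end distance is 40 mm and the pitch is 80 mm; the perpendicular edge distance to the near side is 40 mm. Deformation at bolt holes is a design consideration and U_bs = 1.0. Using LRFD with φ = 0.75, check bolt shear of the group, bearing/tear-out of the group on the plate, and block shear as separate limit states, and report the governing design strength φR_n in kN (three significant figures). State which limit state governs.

Bolt shear: A_b = π·24²/4 = 452.4 mm²; R_n = 372 × 452.4 × 3 × 1 / 1000 = 504.9 kN → 0.75 × 504.9 = 379 kN.
Bearing: edge l_c = 26.5, r_n = 74.73 kN; interior l_c = 53, r_n = 135.4 kN; R_n = 74.73 + 2·135.4 = 345.5 kN → 259 kN.
Block shear: A_gv = 1000, A_nv = 637.5, A_nt = 127.5 mm²; R_n = min(0.6F_uA_nv, 0.6F_yA_gv) + U_bs·F_u·A_nt = 239.7 kN → 180 kN.
Block shear governs: 180 kN.

180 kN (block shear governs)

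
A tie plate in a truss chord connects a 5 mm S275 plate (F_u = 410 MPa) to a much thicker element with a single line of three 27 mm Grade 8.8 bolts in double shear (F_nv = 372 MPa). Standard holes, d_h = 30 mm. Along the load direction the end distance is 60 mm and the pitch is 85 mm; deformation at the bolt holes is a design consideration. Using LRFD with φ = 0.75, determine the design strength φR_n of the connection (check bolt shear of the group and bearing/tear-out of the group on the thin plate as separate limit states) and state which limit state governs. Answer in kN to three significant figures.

282 kN (bearing governs)

Bolt shear: A_b = π·27²/4 = 572.6 mm²; R_n = 372 × 572.6 × 3 × 2 / 1000 = 1278 kN → 0.75 × 1278 = 958 kN.
Bearing (1.2 l_c t F_u ≤ 2.4 d t F_u): upper limit = 2.4·27·5·410 / 1000 = 132.8 kN.
  Edge l_c = 60 − 30/2 = 45 → r_n = 110.7 kN; interior l_c = 85 − 30 = 55 → r_n = 132.8 kN.
  R_n,bearing = 1·110.7 + 2·132.8 = 376.4 kN → 0.75 × 376.4 = 282 kN.
Bearing governs: 282 kN.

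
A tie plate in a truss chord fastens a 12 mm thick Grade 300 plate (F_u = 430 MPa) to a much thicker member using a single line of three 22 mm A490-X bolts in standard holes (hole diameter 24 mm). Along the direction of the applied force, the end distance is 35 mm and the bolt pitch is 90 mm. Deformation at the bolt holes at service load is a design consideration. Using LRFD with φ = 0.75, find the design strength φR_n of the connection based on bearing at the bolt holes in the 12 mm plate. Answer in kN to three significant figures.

Per bolt r_n = 1.2 l_c t F_u ≤ 2.4 d t F_u; upper limit = 2.4 × 22 × 12 × 430 / 1000 = 272.4 kN.
Edge bolt: l_c = 35 − 24/2 = 23 mm → 1.2 × 23 × 12 × 430 / 1000 = 142.4 → r_n = 142.4 kN.
Interior bolts: l_c = 90 − 24 = 66 mm → 1.2 × 66 × 12 × 430 / 1000 = 408.7 → r_n = 272.4 kN.
R_n = 1 × 142.4 + 2 × 272.4 = 687.3 kN.
Design strength φR_n = 0.75 × 687.3 = 515 kN.

515 kN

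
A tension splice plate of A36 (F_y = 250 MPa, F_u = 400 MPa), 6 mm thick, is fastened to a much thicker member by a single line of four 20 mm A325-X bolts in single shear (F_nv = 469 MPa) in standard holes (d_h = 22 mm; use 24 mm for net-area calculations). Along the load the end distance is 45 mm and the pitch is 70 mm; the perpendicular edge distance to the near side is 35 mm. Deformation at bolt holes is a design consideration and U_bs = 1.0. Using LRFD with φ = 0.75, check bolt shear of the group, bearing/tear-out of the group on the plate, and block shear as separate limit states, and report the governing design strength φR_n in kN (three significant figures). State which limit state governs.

214 kN (block shear governs)

Bolt shear: A_b = π·20²/4 = 314.2 mm²; R_n = 469 × 314.2 × 4 × 1 / 1000 = 589.4 kN → 0.75 × 589.4 = 442 kN.
Bearing: edge l_c = 34, r_n = 97.92 kN; interior l_c = 48, r_n = 115.2 kN; R_n = 97.92 + 3·115.2 = 443.5 kN → 333 kN.
Block shear: A_gv = 1530, A_nv = 1026, A_nt = 138 mm²; R_n = min(0.6F_uA_nv, 0.6F_yA_gv) + U_bs·F_u·A_nt = 284.7 kN → 214 kN.
Block shear governs: 214 kN.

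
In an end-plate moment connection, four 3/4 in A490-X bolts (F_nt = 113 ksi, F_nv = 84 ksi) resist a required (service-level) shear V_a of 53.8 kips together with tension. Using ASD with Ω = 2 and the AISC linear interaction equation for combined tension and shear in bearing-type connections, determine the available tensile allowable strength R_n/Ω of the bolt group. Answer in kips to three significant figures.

A_b = π·0.75²/4 = 0.4418 in²; f_rv = 53.8 / (4 × 0.4418) = 30.44 ksi.
F'_nt = 1.3 F_nt − (Ω F_nt / F_nv) f_rv = 1.3·113 − (2·113/84)·30.44 = 64.99 ksi, capped at F_nt → F'_nt = 64.99 ksi.
R_n = F'_nt · A_b · n = 64.99 × 0.4418 × 4 = 114.8 kips.
Allowable strength R_n/Ω = 114.8 / 2 = 57.4 kips.

57.4 kips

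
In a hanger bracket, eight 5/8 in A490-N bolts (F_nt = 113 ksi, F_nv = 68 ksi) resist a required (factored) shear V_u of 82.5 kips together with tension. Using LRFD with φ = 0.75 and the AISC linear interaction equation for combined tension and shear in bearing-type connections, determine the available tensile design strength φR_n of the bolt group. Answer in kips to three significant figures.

A_b = π·0.625²/4 = 0.3068 in²; f_rv = 82.5 / (8 × 0.3068) = 33.61 ksi.
F'_nt = 1.3 F_nt − (F_nt / φF_nv) f_rv = 1.3·113 − (113/(0.75·68))·33.61 = 72.42 ksi, capped at F_nt → F'_nt = 72.42 ksi.
R_n = F'_nt · A_b · n = 72.42 × 0.3068 × 8 = 177.8 kips.
Design strength φR_n = 0.75 × 177.8 = 133 kips.

133 kips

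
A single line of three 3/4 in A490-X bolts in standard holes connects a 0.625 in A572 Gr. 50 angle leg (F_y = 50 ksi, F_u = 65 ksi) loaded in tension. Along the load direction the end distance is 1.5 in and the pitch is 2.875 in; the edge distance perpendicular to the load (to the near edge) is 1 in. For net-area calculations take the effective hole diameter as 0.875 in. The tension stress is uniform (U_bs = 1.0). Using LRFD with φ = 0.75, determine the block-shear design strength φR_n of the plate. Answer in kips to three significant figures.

110 kips

Shear plane L_v = 1.5 + 2·2.875 = 7.25 in; A_gv = 7.25 × 0.625 = 4.531 in².
A_nv = (7.25 − 2.5·0.875) × 0.625 = 3.164 in².
A_nt = (1 − 0.5·0.875) × 0.625 = 0.3516 in².
0.6 F_u A_nv = 123.4 kips; 0.6 F_y A_gv = 135.9 kips → shear rupture governs the shear term.
R_n = 123.4 + 1.0 × 65 × 0.3516 = 146.2 kips.
Design strength φR_n = 0.75 × 146.2 = 110 kips.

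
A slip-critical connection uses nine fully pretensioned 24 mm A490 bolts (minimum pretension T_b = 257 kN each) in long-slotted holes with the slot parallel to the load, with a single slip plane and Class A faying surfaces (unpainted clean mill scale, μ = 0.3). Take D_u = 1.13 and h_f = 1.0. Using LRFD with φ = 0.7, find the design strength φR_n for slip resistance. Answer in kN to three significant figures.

R_n = μ · D_u · h_f · T_b · n_s · n_b = 0.3 × 1.13 × 1.0 × 257 × 1 × 9 = 784.1 kN.
Design strength φR_n = 0.7 × 784.1 = 549 kN.

549 kN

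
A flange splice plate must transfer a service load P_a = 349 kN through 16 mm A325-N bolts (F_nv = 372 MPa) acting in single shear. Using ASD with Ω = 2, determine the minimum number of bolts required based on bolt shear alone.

A_b = π·16²/4 = 201.1 mm².
Per-bolt allowable strength R_n/Ω = 372 × 201.1 × 1 / 1000 / 2 = 37.4 kN.
n ≥ 349 / 37.4 = 9.332 → use 10 bolts.

10 bolts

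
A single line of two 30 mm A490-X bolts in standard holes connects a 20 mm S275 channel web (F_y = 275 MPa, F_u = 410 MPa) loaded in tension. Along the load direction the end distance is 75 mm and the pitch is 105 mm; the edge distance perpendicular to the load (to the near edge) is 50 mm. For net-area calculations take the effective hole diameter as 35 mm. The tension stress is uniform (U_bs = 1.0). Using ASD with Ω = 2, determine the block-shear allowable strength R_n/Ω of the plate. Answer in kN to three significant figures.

Shear plane L_v = 75 + 1·105 = 180 mm; A_gv = 180 × 20 = 3600 mm².
A_nv = (180 − 1.5·35) × 20 = 2550 mm².
A_nt = (50 − 0.5·35) × 20 = 650 mm².
0.6 F_u A_nv = 627.3 kN; 0.6 F_y A_gv = 594 kN → shear yielding governs the shear term.
R_n = 594 + 1.0 × 410 × 650 / 1000 = 860.5 kN.
Allowable strength R_n/Ω = 860.5 / 2 = 430 kN.

430 kN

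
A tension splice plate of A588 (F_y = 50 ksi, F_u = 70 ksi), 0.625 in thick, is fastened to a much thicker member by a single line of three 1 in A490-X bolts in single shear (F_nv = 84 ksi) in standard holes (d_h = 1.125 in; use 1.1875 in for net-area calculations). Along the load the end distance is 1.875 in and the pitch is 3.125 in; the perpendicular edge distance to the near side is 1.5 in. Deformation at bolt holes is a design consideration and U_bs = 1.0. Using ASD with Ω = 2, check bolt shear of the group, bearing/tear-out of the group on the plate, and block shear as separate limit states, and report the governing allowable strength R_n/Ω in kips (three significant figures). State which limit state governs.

87.5 kips (block shear governs)

Bolt shear: A_b = π·1²/4 = 0.7854 in²; R_n = 84 × 0.7854 × 3 × 1 = 197.9 kips → 197.9 / 2 = 99 kips.
Bearing: edge l_c = 1.312, r_n = 68.91 kips; interior l_c = 2, r_n = 105 kips; R_n = 68.91 + 2·105 = 278.9 kips → 139 kips.
Block shear: A_gv = 5.078, A_nv = 3.223, A_nt = 0.5664 in²; R_n = min(0.6F_uA_nv, 0.6F_yA_gv) + U_bs·F_u·A_nt = 175 kips → 87.5 kips.
Block shear governs: 87.5 kips.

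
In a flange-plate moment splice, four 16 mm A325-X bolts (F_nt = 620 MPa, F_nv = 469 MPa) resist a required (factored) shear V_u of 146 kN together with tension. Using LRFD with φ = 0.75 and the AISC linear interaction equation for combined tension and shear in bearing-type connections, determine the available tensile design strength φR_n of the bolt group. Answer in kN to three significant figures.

A_b = π·16²/4 = 201.1 mm²; f_rv = 146 × 1000 / (4 × 201.1) = 181.5 MPa.
F'_nt = 1.3 F_nt − (F_nt / φF_nv) f_rv = 1.3·620 − (620/(0.75·469))·181.5 = 486 MPa, capped at F_nt → F'_nt = 486 MPa.
R_n = F'_nt · A_b · n = 486 × 201.1 × 4 / 1000 = 390.9 kN.
Design strength φR_n = 0.75 × 390.9 = 293 kN.

293 kN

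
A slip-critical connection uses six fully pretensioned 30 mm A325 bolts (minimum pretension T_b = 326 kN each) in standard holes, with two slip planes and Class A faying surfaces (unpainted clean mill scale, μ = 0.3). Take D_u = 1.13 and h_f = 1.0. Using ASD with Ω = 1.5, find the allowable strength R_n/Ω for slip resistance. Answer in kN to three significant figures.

R_n = μ · D_u · h_f · T_b · n_s · n_b = 0.3 × 1.13 × 1.0 × 326 × 2 × 6 = 1326 kN.
Allowable strength R_n/Ω = 1326 / 1.5 = 884 kN.

884 kN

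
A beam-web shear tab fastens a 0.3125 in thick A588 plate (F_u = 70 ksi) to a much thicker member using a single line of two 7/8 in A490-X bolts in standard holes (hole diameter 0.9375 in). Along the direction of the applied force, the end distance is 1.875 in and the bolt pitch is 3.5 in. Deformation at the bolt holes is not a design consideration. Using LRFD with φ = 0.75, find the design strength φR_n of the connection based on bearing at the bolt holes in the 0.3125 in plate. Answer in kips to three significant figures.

77.7 kips

Per bolt r_n = 1.5 l_c t F_u ≤ 3.0 d t F_u; upper limit = 3.0 × 0.875 × 0.3125 × 70 = 57.42 kips.
Edge bolt: l_c = 1.875 − 0.9375/2 = 1.406 in → 1.5 × 1.406 × 0.3125 × 70 = 46.14 → r_n = 46.14 kips.
Interior bolts: l_c = 3.5 − 0.9375 = 2.562 in → 1.5 × 2.562 × 0.3125 × 70 = 84.08 → r_n = 57.42 kips.
R_n = 1 × 46.14 + 1 × 57.42 = 103.6 kips.
Design strength φR_n = 0.75 × 103.6 = 77.7 kips.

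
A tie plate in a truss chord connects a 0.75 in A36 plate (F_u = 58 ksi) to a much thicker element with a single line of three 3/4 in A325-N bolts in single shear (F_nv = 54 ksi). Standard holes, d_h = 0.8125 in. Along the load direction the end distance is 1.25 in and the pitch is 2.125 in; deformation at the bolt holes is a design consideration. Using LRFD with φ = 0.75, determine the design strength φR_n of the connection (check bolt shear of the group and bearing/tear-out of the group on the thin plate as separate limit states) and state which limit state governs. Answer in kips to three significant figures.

53.7 kips (bolt shear governs)

Bolt shear: A_b = π·0.75²/4 = 0.4418 in²; R_n = 54 × 0.4418 × 3 × 1 = 71.57 kips → 0.75 × 71.57 = 53.7 kips.
Bearing (1.2 l_c t F_u ≤ 2.4 d t F_u): upper limit = 2.4·0.75·0.75·58 = 78.3 kips.
  Edge l_c = 1.25 − 0.8125/2 = 0.8438 → r_n = 44.04 kips; interior l_c = 2.125 − 0.8125 = 1.312 → r_n = 68.51 kips.
  R_n,bearing = 1·44.04 + 2·68.51 = 181.1 kips → 0.75 × 181.1 = 136 kips.
Bolt shear governs: 53.7 kips.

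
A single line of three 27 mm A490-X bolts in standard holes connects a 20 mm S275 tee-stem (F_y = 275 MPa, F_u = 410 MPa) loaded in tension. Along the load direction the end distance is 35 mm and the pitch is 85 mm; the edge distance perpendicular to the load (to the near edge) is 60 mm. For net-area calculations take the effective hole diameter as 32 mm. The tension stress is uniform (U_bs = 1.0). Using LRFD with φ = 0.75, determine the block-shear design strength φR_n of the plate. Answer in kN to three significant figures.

732 kN

Shear plane L_v = 35 + 2·85 = 205 mm; A_gv = 205 × 20 = 4100 mm².
A_nv = (205 − 2.5·32) × 20 = 2500 mm².
A_nt = (60 − 0.5·32) × 20 = 880 mm².
0.6 F_u A_nv = 615 kN; 0.6 F_y A_gv = 676.5 kN → shear rupture governs the shear term.
R_n = 615 + 1.0 × 410 × 880 / 1000 = 975.8 kN.
Design strength φR_n = 0.75 × 975.8 = 732 kN.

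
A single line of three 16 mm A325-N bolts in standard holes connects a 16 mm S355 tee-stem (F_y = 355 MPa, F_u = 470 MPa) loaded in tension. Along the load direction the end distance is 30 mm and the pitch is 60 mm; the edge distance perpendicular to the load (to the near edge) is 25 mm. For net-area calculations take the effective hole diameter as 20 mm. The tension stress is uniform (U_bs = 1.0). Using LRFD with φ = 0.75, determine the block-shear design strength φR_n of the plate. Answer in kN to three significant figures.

Shear plane L_v = 30 + 2·60 = 150 mm; A_gv = 150 × 16 = 2400 mm².
A_nv = (150 − 2.5·20) × 16 = 1600 mm².
A_nt = (25 − 0.5·20) × 16 = 240 mm².
0.6 F_u A_nv = 451.2 kN; 0.6 F_y A_gv = 511.2 kN → shear rupture governs the shear term.
R_n = 451.2 + 1.0 × 470 × 240 / 1000 = 564 kN.
Design strength φR_n = 0.75 × 564 = 423 kN.

423 kN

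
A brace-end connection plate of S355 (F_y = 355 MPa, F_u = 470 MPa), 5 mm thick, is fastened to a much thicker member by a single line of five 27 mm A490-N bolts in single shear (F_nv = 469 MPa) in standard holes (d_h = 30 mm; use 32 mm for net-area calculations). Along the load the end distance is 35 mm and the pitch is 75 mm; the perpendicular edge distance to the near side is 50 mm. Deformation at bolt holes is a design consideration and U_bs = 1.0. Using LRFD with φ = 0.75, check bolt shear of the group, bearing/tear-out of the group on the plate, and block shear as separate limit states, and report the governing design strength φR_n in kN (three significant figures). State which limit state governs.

Bolt shear: A_b = π·27²/4 = 572.6 mm²; R_n = 469 × 572.6 × 5 × 1 / 1000 = 1343 kN → 0.75 × 1343 = 1010 kN.
Bearing: edge l_c = 20, r_n = 56.4 kN; interior l_c = 45, r_n = 126.9 kN; R_n = 56.4 + 4·126.9 = 564 kN → 423 kN.
Block shear: A_gv = 1675, A_nv = 955, A_nt = 170 mm²; R_n = min(0.6F_uA_nv, 0.6F_yA_gv) + U_bs·F_u·A_nt = 349.2 kN → 262 kN.
Block shear governs: 262 kN.

262 kN (block shear governs)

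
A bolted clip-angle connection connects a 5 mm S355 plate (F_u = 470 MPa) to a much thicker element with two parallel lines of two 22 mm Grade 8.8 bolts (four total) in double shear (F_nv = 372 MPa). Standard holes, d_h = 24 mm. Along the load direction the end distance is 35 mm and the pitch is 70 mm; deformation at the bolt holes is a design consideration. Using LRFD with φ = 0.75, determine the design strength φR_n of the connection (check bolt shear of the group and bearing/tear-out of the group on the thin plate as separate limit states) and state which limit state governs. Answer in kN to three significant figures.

283 kN (bearing governs)

Bolt shear: A_b = π·22²/4 = 380.1 mm²; R_n = 372 × 380.1 × 4 × 2 / 1000 = 1131 kN → 0.75 × 1131 = 848 kN.
Bearing (1.2 l_c t F_u ≤ 2.4 d t F_u): upper limit = 2.4·22·5·470 / 1000 = 124.1 kN.
  Edge l_c = 35 − 24/2 = 23 → r_n = 64.86 kN; interior l_c = 70 − 24 = 46 → r_n = 124.1 kN.
  R_n,bearing = 2·64.86 + 2·124.1 = 377.9 kN → 0.75 × 377.9 = 283 kN.
Bearing governs: 283 kN.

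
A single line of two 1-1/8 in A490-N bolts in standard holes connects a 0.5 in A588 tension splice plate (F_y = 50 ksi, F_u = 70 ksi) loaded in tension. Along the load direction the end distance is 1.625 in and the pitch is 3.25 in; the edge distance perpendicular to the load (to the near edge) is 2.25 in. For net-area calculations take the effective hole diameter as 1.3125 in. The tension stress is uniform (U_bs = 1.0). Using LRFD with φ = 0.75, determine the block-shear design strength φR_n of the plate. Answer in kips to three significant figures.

87.6 kips

Shear plane L_v = 1.625 + 1·3.25 = 4.875 in; A_gv = 4.875 × 0.5 = 2.438 in².
A_nv = (4.875 − 1.5·1.3125) × 0.5 = 1.453 in².
A_nt = (2.25 − 0.5·1.3125) × 0.5 = 0.7969 in².
0.6 F_u A_nv = 61.03 kips; 0.6 F_y A_gv = 73.12 kips → shear rupture governs the shear term.
R_n = 61.03 + 1.0 × 70 × 0.7969 = 116.8 kips.
Design strength φR_n = 0.75 × 116.8 = 87.6 kips.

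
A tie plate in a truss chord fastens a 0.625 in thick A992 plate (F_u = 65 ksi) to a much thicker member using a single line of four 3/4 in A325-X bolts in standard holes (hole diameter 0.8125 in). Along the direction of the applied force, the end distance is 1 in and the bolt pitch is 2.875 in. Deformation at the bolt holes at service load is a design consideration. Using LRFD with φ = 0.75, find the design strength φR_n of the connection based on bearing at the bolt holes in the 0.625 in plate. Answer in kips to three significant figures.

186 kips

Per bolt r_n = 1.2 l_c t F_u ≤ 2.4 d t F_u; upper limit = 2.4 × 0.75 × 0.625 × 65 = 73.12 kips.
Edge bolt: l_c = 1 − 0.8125/2 = 0.5938 in → 1.2 × 0.5938 × 0.625 × 65 = 28.95 → r_n = 28.95 kips.
Interior bolts: l_c = 2.875 − 0.8125 = 2.062 in → 1.2 × 2.062 × 0.625 × 65 = 100.5 → r_n = 73.12 kips.
R_n = 1 × 28.95 + 3 × 73.12 = 248.3 kips.
Design strength φR_n = 0.75 × 248.3 = 186 kips.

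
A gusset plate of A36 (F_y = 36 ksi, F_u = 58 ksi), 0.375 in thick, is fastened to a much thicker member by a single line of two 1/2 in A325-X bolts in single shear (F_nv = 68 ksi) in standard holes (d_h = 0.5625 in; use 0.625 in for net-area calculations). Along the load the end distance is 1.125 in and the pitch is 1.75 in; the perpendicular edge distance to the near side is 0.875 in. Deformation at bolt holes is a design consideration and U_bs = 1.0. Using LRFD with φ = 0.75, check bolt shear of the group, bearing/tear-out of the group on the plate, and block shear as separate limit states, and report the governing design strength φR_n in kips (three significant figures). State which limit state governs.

Bolt shear: A_b = π·0.5²/4 = 0.1963 in²; R_n = 68 × 0.1963 × 2 × 1 = 26.7 kips → 0.75 × 26.7 = 20 kips.
Bearing: edge l_c = 0.8438, r_n = 22.02 kips; interior l_c = 1.188, r_n = 26.1 kips; R_n = 22.02 + 1·26.1 = 48.12 kips → 36.1 kips.
Block shear: A_gv = 1.078, A_nv = 0.7266, A_nt = 0.2109 in²; R_n = min(0.6F_uA_nv, 0.6F_yA_gv) + U_bs·F_u·A_nt = 35.52 kips → 26.6 kips.
Bolt shear governs: 20 kips.

20 kips (bolt shear governs)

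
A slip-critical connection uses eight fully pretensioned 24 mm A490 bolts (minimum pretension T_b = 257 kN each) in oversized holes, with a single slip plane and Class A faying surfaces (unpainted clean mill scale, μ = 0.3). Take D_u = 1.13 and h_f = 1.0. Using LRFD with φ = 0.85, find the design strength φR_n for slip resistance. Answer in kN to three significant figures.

R_n = μ · D_u · h_f · T_b · n_s · n_b = 0.3 × 1.13 × 1.0 × 257 × 1 × 8 = 697 kN.
Design strength φR_n = 0.85 × 697 = 592 kN.

592 kN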